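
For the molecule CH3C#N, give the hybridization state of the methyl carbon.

sp3

The methyl carbon: 4 σ bonds — 4 electron domains, sp3.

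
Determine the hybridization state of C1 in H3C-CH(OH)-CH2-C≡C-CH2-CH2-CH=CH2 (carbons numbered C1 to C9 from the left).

C1 has 4 σ bonds: steric number 4 → sp3.

sp³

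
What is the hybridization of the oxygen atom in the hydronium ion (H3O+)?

sp3

Three σ bonds + one lone pair = steric number 4 → sp3.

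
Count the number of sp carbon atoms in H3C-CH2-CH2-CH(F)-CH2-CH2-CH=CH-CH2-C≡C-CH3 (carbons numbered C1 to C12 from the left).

2

C1: sp3
C2: sp3
C3: sp3
C4: sp3
C5: sp3
C6: sp3
C7: sp2
C8: sp2
C9: sp3
C10: sp ✓
C11: sp ✓
C12: sp3
C10, C11 → 2 sp carbons.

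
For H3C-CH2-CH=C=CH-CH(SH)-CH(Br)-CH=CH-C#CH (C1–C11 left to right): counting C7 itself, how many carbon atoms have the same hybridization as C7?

4

C7 is sp3 (only σ bonds).
C1: sp3 ✓
C2: sp3 ✓
C3: sp2
C4: sp
C5: sp2
C6: sp3 ✓
C7: sp3 ✓
C8: sp2
C9: sp2
C10: sp
C11: sp
4 carbons are sp3.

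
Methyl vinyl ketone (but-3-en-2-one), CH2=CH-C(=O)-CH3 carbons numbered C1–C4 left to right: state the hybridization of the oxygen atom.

sp2

The oxygen atom: 1 σ bond and 2 lone pairs, plus one π bond; 3 regions of electron density → sp2.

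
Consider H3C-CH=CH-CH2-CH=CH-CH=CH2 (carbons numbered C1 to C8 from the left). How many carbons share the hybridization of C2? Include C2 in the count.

6

C2 is sp2 (one π bond).
C1: sp3
C2: sp2 ✓
C3: sp2 ✓
C4: sp3
C5: sp2 ✓
C6: sp2 ✓
C7: sp2 ✓
C8: sp2 ✓
6 carbons are sp2.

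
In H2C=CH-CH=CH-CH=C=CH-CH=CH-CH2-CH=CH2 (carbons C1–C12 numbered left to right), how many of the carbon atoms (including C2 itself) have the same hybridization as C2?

C2 is sp2 (one π bond).
C1: sp2 ✓
C2: sp2 ✓
C3: sp2 ✓
C4: sp2 ✓
C5: sp2 ✓
C6: sp
C7: sp2 ✓
C8: sp2 ✓
C9: sp2 ✓
C10: sp3
C11: sp2 ✓
C12: sp2 ✓
10 carbons are sp2.

10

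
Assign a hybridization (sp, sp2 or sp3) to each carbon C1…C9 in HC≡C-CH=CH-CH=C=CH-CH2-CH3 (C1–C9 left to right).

C1 sp, C2 sp, C3 sp2, C4 sp2, C5 sp2, C6 sp, C7 sp2, C8 sp3, C9 sp3

C1 — 2 σ bonds, plus two π bonds. Steric number 2, so sp.
C2 — 2 σ bonds, plus two π bonds. Steric number 2, so sp.
C3 carries 3 σ bonds, plus one π bond, giving a steric number of 3, so it is sp2.
C4 carries 3 σ bonds, plus one π bond, giving a steric number of 3, so it is sp2.
C5 — 3 σ bonds, plus one π bond. Steric number 3, so sp2.
C6: 2 σ bonds, plus two π bonds — 2 electron domains, sp.
C7: 3 σ bonds, plus one π bond — 3 electron domains, sp2.
C8: 4 σ bonds; 4 regions of electron density → sp3.
C9: 4 σ bonds; 4 regions of electron density → sp3.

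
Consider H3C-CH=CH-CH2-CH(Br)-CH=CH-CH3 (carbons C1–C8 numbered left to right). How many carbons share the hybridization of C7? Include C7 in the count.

4

C7 is sp2 (one π bond).
C1: sp3
C2: sp2 ✓
C3: sp2 ✓
C4: sp3
C5: sp3
C6: sp2 ✓
C7: sp2 ✓
C8: sp3
4 carbons are sp2.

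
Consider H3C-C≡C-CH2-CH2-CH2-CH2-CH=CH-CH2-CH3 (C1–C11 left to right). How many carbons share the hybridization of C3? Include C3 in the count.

2

C3 is sp (two π bonds).
C1: sp3
C2: sp ✓
C3: sp ✓
C4: sp3
C5: sp3
C6: sp3
C7: sp3
C8: sp2
C9: sp2
C10: sp3
C11: sp3
2 carbons are sp.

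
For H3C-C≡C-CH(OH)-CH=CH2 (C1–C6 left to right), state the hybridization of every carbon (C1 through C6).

C1 — 4 σ bonds. Steric number 4, so sp3.
C2 (2 σ bonds, plus two π bonds) has steric number 2: sp.
C3 has 2 σ bonds, plus two π bonds: steric number 2 → sp.
C4: 4 σ bonds — 4 electron domains, sp3.
C5 carries 3 σ bonds, plus one π bond, giving a steric number of 3, so it is sp2.
C6 has 3 σ bonds, plus one π bond: steric number 3 → sp2.

C1 sp3, C2 sp, C3 sp, C4 sp3, C5 sp2, C6 sp2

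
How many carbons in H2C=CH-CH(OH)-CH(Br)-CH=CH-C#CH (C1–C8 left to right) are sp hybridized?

C1: sp2
C2: sp2
C3: sp3
C4: sp3
C5: sp2
C6: sp2
C7: sp ✓
C8: sp ✓
C7, C8 → 2 sp carbons.

2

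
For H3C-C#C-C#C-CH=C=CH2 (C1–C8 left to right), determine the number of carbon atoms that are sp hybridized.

5

C1: sp3
C2: sp ✓
C3: sp ✓
C4: sp ✓
C5: sp ✓
C6: sp2
C7: sp ✓
C8: sp2
C2, C3, C4, C5, C7 → 5 sp carbons.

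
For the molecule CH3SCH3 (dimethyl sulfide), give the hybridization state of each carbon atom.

Each carbon atom has 4 σ bonds: steric number 4 → sp3.

sp^3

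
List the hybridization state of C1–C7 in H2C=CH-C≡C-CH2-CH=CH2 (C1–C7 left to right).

C1 sp2, C2 sp2, C3 sp, C4 sp, C5 sp3, C6 sp2, C7 sp2

C1 — 3 σ bonds, plus one π bond. Steric number 3, so sp2.
C2 is sp2: 3 σ bonds, plus one π bond, 3 electron-density regions.
C3 has 2 σ bonds, plus two π bonds: steric number 2 → sp.
C4: 2 σ bonds, plus two π bonds — 2 electron domains, sp.
C5 — 4 σ bonds. Steric number 4, so sp3.
C6 — 3 σ bonds, plus one π bond. Steric number 3, so sp2.
C7 — 3 σ bonds, plus one π bond. Steric number 3, so sp2.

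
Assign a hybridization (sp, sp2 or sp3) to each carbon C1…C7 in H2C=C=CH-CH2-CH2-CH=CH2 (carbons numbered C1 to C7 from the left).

C1 sp2, C2 sp, C3 sp2, C4 sp3, C5 sp3, C6 sp2, C7 sp2

C1: 3 σ bonds, plus one π bond — 3 electron domains, sp2.
C2 has 2 σ bonds, plus two π bonds: steric number 2 → sp.
C3 (3 σ bonds, plus one π bond) has steric number 3: sp2.
C4 carries 4 σ bonds, giving a steric number of 4, so it is sp3.
C5 — 4 σ bonds. Steric number 4, so sp3.
C6 carries 3 σ bonds, plus one π bond, giving a steric number of 3, so it is sp2.
C7 has 3 σ bonds, plus one π bond: steric number 3 → sp2.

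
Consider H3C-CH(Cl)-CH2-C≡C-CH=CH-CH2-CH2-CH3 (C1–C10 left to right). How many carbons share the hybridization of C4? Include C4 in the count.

2

C4 is sp (two π bonds).
C1: sp3
C2: sp3
C3: sp3
C4: sp ✓
C5: sp ✓
C6: sp2
C7: sp2
C8: sp3
C9: sp3
C10: sp3
2 carbons are sp.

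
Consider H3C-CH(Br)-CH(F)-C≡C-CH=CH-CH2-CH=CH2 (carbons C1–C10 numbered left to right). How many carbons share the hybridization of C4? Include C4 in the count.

2

C4 is sp (two π bonds).
C1: sp3
C2: sp3
C3: sp3
C4: sp ✓
C5: sp ✓
C6: sp2
C7: sp2
C8: sp3
C9: sp2
C10: sp2
2 carbons are sp.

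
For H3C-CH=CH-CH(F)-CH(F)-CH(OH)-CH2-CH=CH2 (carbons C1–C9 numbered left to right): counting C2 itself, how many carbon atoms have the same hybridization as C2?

C2 is sp2 (one π bond).
C1: sp3
C2: sp2 ✓
C3: sp2 ✓
C4: sp3
C5: sp3
C6: sp3
C7: sp3
C8: sp2 ✓
C9: sp2 ✓
4 carbons are sp2.

4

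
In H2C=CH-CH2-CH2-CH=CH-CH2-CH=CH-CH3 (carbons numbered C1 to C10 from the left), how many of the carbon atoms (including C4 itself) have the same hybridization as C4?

4

C4 is sp3 (only σ bonds).
C1: sp2
C2: sp2
C3: sp3 ✓
C4: sp3 ✓
C5: sp2
C6: sp2
C7: sp3 ✓
C8: sp2
C9: sp2
C10: sp3 ✓
4 carbons are sp3.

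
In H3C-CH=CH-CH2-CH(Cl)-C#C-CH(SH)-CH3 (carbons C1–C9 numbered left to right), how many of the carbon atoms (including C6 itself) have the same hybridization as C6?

2

C6 is sp (two π bonds).
C1: sp3
C2: sp2
C3: sp2
C4: sp3
C5: sp3
C6: sp ✓
C7: sp ✓
C8: sp3
C9: sp3
2 carbons are sp.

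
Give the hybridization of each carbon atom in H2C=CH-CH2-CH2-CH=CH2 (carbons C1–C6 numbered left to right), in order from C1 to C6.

C1 sp2, C2 sp2, C3 sp3, C4 sp3, C5 sp2, C6 sp2

C1: 3 σ bonds, plus one π bond; 3 regions of electron density → sp2.
C2 is sp2: 3 σ bonds, plus one π bond, 3 electron-density regions.
C3: 4 σ bonds; 4 regions of electron density → sp3.
C4 carries 4 σ bonds, giving a steric number of 4, so it is sp3.
C5 has 3 σ bonds, plus one π bond: steric number 3 → sp2.
C6: 3 σ bonds, plus one π bond — 3 electron domains, sp2.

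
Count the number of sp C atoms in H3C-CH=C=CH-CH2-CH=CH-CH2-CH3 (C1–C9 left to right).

1

C1: sp3
C2: sp2
C3: sp ✓
C4: sp2
C5: sp3
C6: sp2
C7: sp2
C8: sp3
C9: sp3
C3 → 1 sp carbon.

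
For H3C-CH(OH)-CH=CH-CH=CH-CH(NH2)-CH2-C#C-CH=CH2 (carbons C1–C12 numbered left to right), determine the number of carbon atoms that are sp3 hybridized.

4

C1: sp3 ✓
C2: sp3 ✓
C3: sp2
C4: sp2
C5: sp2
C6: sp2
C7: sp3 ✓
C8: sp3 ✓
C9: sp
C10: sp
C11: sp2
C12: sp2
C1, C2, C7, C8 → 4 sp3 carbons.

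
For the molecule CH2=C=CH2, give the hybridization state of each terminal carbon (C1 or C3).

sp²

Each terminal carbon (C1 or C3) (3 σ bonds, plus one π bond) has steric number 3: sp2.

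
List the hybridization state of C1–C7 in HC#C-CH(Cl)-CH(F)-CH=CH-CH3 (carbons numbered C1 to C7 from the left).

C1: 2 σ bonds, plus two π bonds; 2 regions of electron density → sp.
C2 (2 σ bonds, plus two π bonds) has steric number 2: sp.
C3 — 4 σ bonds. Steric number 4, so sp3.
C4 is sp3: 4 σ bonds, 4 electron-density regions.
C5: 3 σ bonds, plus one π bond — 3 electron domains, sp2.
C6 carries 3 σ bonds, plus one π bond, giving a steric number of 3, so it is sp2.
C7: 4 σ bonds; 4 regions of electron density → sp3.

C1 sp, C2 sp, C3 sp3, C4 sp3, C5 sp2, C6 sp2, C7 sp3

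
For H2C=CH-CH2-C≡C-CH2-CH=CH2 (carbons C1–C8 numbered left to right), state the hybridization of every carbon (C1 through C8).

C1 sp2, C2 sp2, C3 sp3, C4 sp, C5 sp, C6 sp3, C7 sp2, C8 sp2

C1 is sp2: 3 σ bonds, plus one π bond, 3 electron-density regions.
C2: 3 σ bonds, plus one π bond; 3 regions of electron density → sp2.
C3 is sp3: 4 σ bonds, 4 electron-density regions.
C4 carries 2 σ bonds, plus two π bonds, giving a steric number of 2, so it is sp.
C5 carries 2 σ bonds, plus two π bonds, giving a steric number of 2, so it is sp.
C6: 4 σ bonds — 4 electron domains, sp3.
C7 — 3 σ bonds, plus one π bond. Steric number 3, so sp2.
C8 has 3 σ bonds, plus one π bond: steric number 3 → sp2.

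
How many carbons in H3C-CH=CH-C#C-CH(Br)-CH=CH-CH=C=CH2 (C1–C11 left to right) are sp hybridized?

C1: sp3
C2: sp2
C3: sp2
C4: sp ✓
C5: sp ✓
C6: sp3
C7: sp2
C8: sp2
C9: sp2
C10: sp ✓
C11: sp2
C4, C5, C10 → 3 sp carbons.

3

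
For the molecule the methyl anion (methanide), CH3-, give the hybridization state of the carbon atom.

sp3

Three σ bonds + one lone pair = steric number 4 → sp3, pyramidal.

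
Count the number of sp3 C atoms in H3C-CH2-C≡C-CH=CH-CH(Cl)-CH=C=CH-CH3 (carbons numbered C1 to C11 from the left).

C1: sp3 ✓
C2: sp3 ✓
C3: sp
C4: sp
C5: sp2
C6: sp2
C7: sp3 ✓
C8: sp2
C9: sp
C10: sp2
C11: sp3 ✓
C1, C2, C7, C11 → 4 sp3 carbons.

4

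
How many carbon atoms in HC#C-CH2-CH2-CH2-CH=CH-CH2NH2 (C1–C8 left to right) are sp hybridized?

2

C1: sp ✓
C2: sp ✓
C3: sp3
C4: sp3
C5: sp3
C6: sp2
C7: sp2
C8: sp3
C1, C2 → 2 sp carbons.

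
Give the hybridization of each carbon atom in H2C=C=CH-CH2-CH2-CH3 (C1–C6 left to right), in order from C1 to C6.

C1 — 3 σ bonds, plus one π bond. Steric number 3, so sp2.
C2 is sp: 2 σ bonds, plus two π bonds, 2 electron-density regions.
C3 has 3 σ bonds, plus one π bond: steric number 3 → sp2.
C4: 4 σ bonds — 4 electron domains, sp3.
C5 — 4 σ bonds. Steric number 4, so sp3.
C6 carries 4 σ bonds, giving a steric number of 4, so it is sp3.

C1 sp2, C2 sp, C3 sp2, C4 sp3, C5 sp3, C6 sp3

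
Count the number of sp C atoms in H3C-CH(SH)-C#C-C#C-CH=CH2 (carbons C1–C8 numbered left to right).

C1: sp3
C2: sp3
C3: sp ✓
C4: sp ✓
C5: sp ✓
C6: sp ✓
C7: sp2
C8: sp2
C3, C4, C5, C6 → 4 sp carbons.

4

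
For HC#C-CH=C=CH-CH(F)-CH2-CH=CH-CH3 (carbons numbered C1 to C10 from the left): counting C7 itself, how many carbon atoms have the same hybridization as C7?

3

C7 is sp3 (only σ bonds).
C1: sp
C2: sp
C3: sp2
C4: sp
C5: sp2
C6: sp3 ✓
C7: sp3 ✓
C8: sp2
C9: sp2
C10: sp3 ✓
3 carbons are sp3.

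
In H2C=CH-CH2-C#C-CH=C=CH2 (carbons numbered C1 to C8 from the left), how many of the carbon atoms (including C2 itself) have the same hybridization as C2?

4

C2 is sp2 (one π bond).
C1: sp2 ✓
C2: sp2 ✓
C3: sp3
C4: sp
C5: sp
C6: sp2 ✓
C7: sp
C8: sp2 ✓
4 carbons are sp2.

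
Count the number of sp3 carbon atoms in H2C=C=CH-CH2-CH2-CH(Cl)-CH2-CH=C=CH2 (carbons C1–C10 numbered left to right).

C1: sp2
C2: sp
C3: sp2
C4: sp3 ✓
C5: sp3 ✓
C6: sp3 ✓
C7: sp3 ✓
C8: sp2
C9: sp
C10: sp2
C4, C5, C6, C7 → 4 sp3 carbons.

4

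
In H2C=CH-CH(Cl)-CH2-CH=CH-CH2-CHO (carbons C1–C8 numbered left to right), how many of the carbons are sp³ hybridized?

C1: sp2
C2: sp2
C3: sp3 ✓
C4: sp3 ✓
C5: sp2
C6: sp2
C7: sp3 ✓
C8: sp2
C3, C4, C7 → 3 sp3 carbons.

3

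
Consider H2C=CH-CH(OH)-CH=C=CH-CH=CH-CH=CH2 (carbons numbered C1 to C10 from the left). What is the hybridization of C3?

C3 is sp3: 4 σ bonds, 4 electron-density regions.

sp3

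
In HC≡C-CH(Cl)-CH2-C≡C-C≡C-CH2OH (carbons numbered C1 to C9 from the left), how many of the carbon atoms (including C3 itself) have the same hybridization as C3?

C3 is sp3 (only σ bonds).
C1: sp
C2: sp
C3: sp3 ✓
C4: sp3 ✓
C5: sp
C6: sp
C7: sp
C8: sp
C9: sp3 ✓
3 carbons are sp3.

3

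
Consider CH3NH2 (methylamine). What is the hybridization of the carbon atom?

sp³

The carbon atom carries 4 σ bonds, giving a steric number of 4, so it is sp3.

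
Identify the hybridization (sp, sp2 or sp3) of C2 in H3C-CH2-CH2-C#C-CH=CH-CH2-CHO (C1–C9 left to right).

C2 is sp3: 4 σ bonds, 4 electron-density regions.

sp³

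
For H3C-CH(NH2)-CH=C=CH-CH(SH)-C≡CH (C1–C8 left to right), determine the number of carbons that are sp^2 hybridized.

2

C1: sp3
C2: sp3
C3: sp2 ✓
C4: sp
C5: sp2 ✓
C6: sp3
C7: sp
C8: sp
C3, C5 → 2 sp2 carbons.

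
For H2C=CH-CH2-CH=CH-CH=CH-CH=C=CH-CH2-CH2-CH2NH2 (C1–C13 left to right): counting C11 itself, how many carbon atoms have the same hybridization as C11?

C11 is sp3 (only σ bonds).
C1: sp2
C2: sp2
C3: sp3 ✓
C4: sp2
C5: sp2
C6: sp2
C7: sp2
C8: sp2
C9: sp
C10: sp2
C11: sp3 ✓
C12: sp3 ✓
C13: sp3 ✓
4 carbons are sp3.

4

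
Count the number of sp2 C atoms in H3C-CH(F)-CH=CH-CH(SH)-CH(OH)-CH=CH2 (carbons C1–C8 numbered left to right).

4

C1: sp3
C2: sp3
C3: sp2 ✓
C4: sp2 ✓
C5: sp3
C6: sp3
C7: sp2 ✓
C8: sp2 ✓
C3, C4, C7, C8 → 4 sp2 carbons.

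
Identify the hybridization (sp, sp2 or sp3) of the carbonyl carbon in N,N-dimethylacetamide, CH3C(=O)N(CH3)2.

sp2

The carbonyl carbon: 3 σ bonds, plus one π bond — 3 electron domains, sp2.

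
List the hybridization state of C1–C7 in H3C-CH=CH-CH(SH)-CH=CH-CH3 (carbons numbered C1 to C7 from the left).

C1 carries 4 σ bonds, giving a steric number of 4, so it is sp3.
C2: 3 σ bonds, plus one π bond; 3 regions of electron density → sp2.
C3 has 3 σ bonds, plus one π bond: steric number 3 → sp2.
C4: 4 σ bonds — 4 electron domains, sp3.
C5 (3 σ bonds, plus one π bond) has steric number 3: sp2.
C6 has 3 σ bonds, plus one π bond: steric number 3 → sp2.
C7 — 4 σ bonds. Steric number 4, so sp3.

C1 sp3, C2 sp2, C3 sp2, C4 sp3, C5 sp2, C6 sp2, C7 sp3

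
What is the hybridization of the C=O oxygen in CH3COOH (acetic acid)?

sp²

The C=O oxygen: 1 σ bond and 2 lone pairs, plus one π bond — 3 electron domains, sp2.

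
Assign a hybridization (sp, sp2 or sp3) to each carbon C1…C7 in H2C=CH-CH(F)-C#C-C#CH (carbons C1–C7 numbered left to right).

C1 sp2, C2 sp2, C3 sp3, C4 sp, C5 sp, C6 sp, C7 sp

C1: 3 σ bonds, plus one π bond; 3 regions of electron density → sp2.
C2 (3 σ bonds, plus one π bond) has steric number 3: sp2.
C3: 4 σ bonds; 4 regions of electron density → sp3.
C4: 2 σ bonds, plus two π bonds; 2 regions of electron density → sp.
C5 — 2 σ bonds, plus two π bonds. Steric number 2, so sp.
C6 has 2 σ bonds, plus two π bonds: steric number 2 → sp.
C7 — 2 σ bonds, plus two π bonds. Steric number 2, so sp.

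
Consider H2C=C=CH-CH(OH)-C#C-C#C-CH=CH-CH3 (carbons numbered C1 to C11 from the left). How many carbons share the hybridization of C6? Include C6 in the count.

C6 is sp (two π bonds).
C1: sp2
C2: sp ✓
C3: sp2
C4: sp3
C5: sp ✓
C6: sp ✓
C7: sp ✓
C8: sp ✓
C9: sp2
C10: sp2
C11: sp3
5 carbons are sp.

5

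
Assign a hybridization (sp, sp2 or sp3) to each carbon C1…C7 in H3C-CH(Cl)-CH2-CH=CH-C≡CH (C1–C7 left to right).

C1 sp3, C2 sp3, C3 sp3, C4 sp2, C5 sp2, C6 sp, C7 sp

C1: 4 σ bonds; 4 regions of electron density → sp3.
C2 (4 σ bonds) has steric number 4: sp3.
C3 carries 4 σ bonds, giving a steric number of 4, so it is sp3.
C4 (3 σ bonds, plus one π bond) has steric number 3: sp2.
C5: 3 σ bonds, plus one π bond — 3 electron domains, sp2.
C6 carries 2 σ bonds, plus two π bonds, giving a steric number of 2, so it is sp.
C7 (2 σ bonds, plus two π bonds) has steric number 2: sp.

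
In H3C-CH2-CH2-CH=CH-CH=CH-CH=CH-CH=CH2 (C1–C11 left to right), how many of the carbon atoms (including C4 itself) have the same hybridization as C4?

8

C4 is sp2 (one π bond).
C1: sp3
C2: sp3
C3: sp3
C4: sp2 ✓
C5: sp2 ✓
C6: sp2 ✓
C7: sp2 ✓
C8: sp2 ✓
C9: sp2 ✓
C10: sp2 ✓
C11: sp2 ✓
8 carbons are sp2.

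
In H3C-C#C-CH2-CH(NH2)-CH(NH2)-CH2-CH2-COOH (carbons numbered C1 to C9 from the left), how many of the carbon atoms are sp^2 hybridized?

C1: sp3
C2: sp
C3: sp
C4: sp3
C5: sp3
C6: sp3
C7: sp3
C8: sp3
C9: sp2 ✓
C9 → 1 sp2 carbon.

1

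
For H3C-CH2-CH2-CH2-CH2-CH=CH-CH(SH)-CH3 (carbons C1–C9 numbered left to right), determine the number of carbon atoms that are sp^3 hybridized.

7

C1: sp3 ✓
C2: sp3 ✓
C3: sp3 ✓
C4: sp3 ✓
C5: sp3 ✓
C6: sp2
C7: sp2
C8: sp3 ✓
C9: sp3 ✓
C1, C2, C3, C4, C5, C8, C9 → 7 sp3 carbons.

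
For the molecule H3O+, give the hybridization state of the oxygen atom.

Three σ bonds + one lone pair = steric number 4 → sp3.

sp³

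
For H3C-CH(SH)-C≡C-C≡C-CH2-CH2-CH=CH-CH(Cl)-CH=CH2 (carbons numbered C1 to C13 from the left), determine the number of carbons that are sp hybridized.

C1: sp3
C2: sp3
C3: sp ✓
C4: sp ✓
C5: sp ✓
C6: sp ✓
C7: sp3
C8: sp3
C9: sp2
C10: sp2
C11: sp3
C12: sp2
C13: sp2
C3, C4, C5, C6 → 4 sp carbons.

4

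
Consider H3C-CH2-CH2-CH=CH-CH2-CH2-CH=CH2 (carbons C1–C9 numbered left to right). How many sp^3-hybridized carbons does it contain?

5

C1: sp3 ✓
C2: sp3 ✓
C3: sp3 ✓
C4: sp2
C5: sp2
C6: sp3 ✓
C7: sp3 ✓
C8: sp2
C9: sp2
C1, C2, C3, C6, C7 → 5 sp3 carbons.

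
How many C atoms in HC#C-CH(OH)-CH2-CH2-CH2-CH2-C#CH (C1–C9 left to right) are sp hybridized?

C1: sp ✓
C2: sp ✓
C3: sp3
C4: sp3
C5: sp3
C6: sp3
C7: sp3
C8: sp ✓
C9: sp ✓
C1, C2, C8, C9 → 4 sp carbons.

4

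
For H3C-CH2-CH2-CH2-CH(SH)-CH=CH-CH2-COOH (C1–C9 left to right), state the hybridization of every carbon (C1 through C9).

C1 sp3, C2 sp3, C3 sp3, C4 sp3, C5 sp3, C6 sp2, C7 sp2, C8 sp3, C9 sp2

C1 has 4 σ bonds: steric number 4 → sp3.
C2 has 4 σ bonds: steric number 4 → sp3.
C3 has 4 σ bonds: steric number 4 → sp3.
C4 carries 4 σ bonds, giving a steric number of 4, so it is sp3.
C5: 4 σ bonds; 4 regions of electron density → sp3.
C6 (3 σ bonds, plus one π bond) has steric number 3: sp2.
C7 has 3 σ bonds, plus one π bond: steric number 3 → sp2.
C8 has 4 σ bonds: steric number 4 → sp3.
C9 carries 3 σ bonds, plus one π bond, giving a steric number of 3, so it is sp2.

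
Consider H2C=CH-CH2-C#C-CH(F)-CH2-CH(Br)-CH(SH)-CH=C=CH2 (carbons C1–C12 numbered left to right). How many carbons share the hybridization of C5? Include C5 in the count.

C5 is sp (two π bonds).
C1: sp2
C2: sp2
C3: sp3
C4: sp ✓
C5: sp ✓
C6: sp3
C7: sp3
C8: sp3
C9: sp3
C10: sp2
C11: sp ✓
C12: sp2
3 carbons are sp.

3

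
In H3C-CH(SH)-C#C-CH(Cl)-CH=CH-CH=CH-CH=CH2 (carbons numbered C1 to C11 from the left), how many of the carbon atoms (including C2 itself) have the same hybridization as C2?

3

C2 is sp3 (only σ bonds).
C1: sp3 ✓
C2: sp3 ✓
C3: sp
C4: sp
C5: sp3 ✓
C6: sp2
C7: sp2
C8: sp2
C9: sp2
C10: sp2
C11: sp2
3 carbons are sp3.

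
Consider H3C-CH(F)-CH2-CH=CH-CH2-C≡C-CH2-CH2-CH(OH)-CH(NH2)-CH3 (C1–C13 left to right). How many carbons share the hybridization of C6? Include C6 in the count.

C6 is sp3 (only σ bonds).
C1: sp3 ✓
C2: sp3 ✓
C3: sp3 ✓
C4: sp2
C5: sp2
C6: sp3 ✓
C7: sp
C8: sp
C9: sp3 ✓
C10: sp3 ✓
C11: sp3 ✓
C12: sp3 ✓
C13: sp3 ✓
9 carbons are sp3.

9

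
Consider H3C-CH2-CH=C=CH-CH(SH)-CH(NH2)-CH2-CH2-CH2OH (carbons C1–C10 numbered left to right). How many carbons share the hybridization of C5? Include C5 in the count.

C5 is sp2 (one π bond).
C1: sp3
C2: sp3
C3: sp2 ✓
C4: sp
C5: sp2 ✓
C6: sp3
C7: sp3
C8: sp3
C9: sp3
C10: sp3
2 carbons are sp2.

2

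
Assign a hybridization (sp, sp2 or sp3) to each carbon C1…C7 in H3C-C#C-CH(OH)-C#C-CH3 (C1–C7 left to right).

C1: 4 σ bonds — 4 electron domains, sp3.
C2 (2 σ bonds, plus two π bonds) has steric number 2: sp.
C3 — 2 σ bonds, plus two π bonds. Steric number 2, so sp.
C4: 4 σ bonds — 4 electron domains, sp3.
C5 is sp: 2 σ bonds, plus two π bonds, 2 electron-density regions.
C6 — 2 σ bonds, plus two π bonds. Steric number 2, so sp.
C7 — 4 σ bonds. Steric number 4, so sp3.

C1 sp3, C2 sp, C3 sp, C4 sp3, C5 sp, C6 sp, C7 sp3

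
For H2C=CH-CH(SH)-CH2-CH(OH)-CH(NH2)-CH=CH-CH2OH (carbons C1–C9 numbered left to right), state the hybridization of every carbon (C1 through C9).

C1 sp2, C2 sp2, C3 sp3, C4 sp3, C5 sp3, C6 sp3, C7 sp2, C8 sp2, C9 sp3

C1: 3 σ bonds, plus one π bond; 3 regions of electron density → sp2.
C2 — 3 σ bonds, plus one π bond. Steric number 3, so sp2.
C3 has 4 σ bonds: steric number 4 → sp3.
C4 is sp3: 4 σ bonds, 4 electron-density regions.
C5 has 4 σ bonds: steric number 4 → sp3.
C6: 4 σ bonds — 4 electron domains, sp3.
C7 has 3 σ bonds, plus one π bond: steric number 3 → sp2.
C8 has 3 σ bonds, plus one π bond: steric number 3 → sp2.
C9 is sp3: 4 σ bonds, 4 electron-density regions.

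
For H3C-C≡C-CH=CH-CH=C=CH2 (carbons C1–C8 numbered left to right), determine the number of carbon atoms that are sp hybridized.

3

C1: sp3
C2: sp ✓
C3: sp ✓
C4: sp2
C5: sp2
C6: sp2
C7: sp ✓
C8: sp2
C2, C3, C7 → 3 sp carbons.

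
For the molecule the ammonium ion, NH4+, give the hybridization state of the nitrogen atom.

Four σ bonds, no lone pair → sp3, tetrahedral.

sp^3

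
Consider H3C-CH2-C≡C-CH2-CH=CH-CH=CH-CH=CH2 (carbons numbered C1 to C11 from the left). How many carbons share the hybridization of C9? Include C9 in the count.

6

C9 is sp2 (one π bond).
C1: sp3
C2: sp3
C3: sp
C4: sp
C5: sp3
C6: sp2 ✓
C7: sp2 ✓
C8: sp2 ✓
C9: sp2 ✓
C10: sp2 ✓
C11: sp2 ✓
6 carbons are sp2.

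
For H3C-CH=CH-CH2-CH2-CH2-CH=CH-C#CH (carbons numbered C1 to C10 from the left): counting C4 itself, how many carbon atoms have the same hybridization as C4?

4

C4 is sp3 (only σ bonds).
C1: sp3 ✓
C2: sp2
C3: sp2
C4: sp3 ✓
C5: sp3 ✓
C6: sp3 ✓
C7: sp2
C8: sp2
C9: sp
C10: sp
4 carbons are sp3.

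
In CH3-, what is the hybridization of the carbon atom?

Three σ bonds + one lone pair = steric number 4 → sp3, pyramidal.

sp^3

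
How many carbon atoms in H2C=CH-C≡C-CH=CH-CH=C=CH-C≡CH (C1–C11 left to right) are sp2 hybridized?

C1: sp2 ✓
C2: sp2 ✓
C3: sp
C4: sp
C5: sp2 ✓
C6: sp2 ✓
C7: sp2 ✓
C8: sp
C9: sp2 ✓
C10: sp
C11: sp
C1, C2, C5, C6, C7, C9 → 6 sp2 carbons.

6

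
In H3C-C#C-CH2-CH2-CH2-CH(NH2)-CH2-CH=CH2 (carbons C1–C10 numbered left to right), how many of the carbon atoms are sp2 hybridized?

2

C1: sp3
C2: sp
C3: sp
C4: sp3
C5: sp3
C6: sp3
C7: sp3
C8: sp3
C9: sp2 ✓
C10: sp2 ✓
C9, C10 → 2 sp2 carbons.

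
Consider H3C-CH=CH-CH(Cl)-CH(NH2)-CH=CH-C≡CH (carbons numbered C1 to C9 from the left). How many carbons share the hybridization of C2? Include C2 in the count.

4

C2 is sp2 (one π bond).
C1: sp3
C2: sp2 ✓
C3: sp2 ✓
C4: sp3
C5: sp3
C6: sp2 ✓
C7: sp2 ✓
C8: sp
C9: sp
4 carbons are sp2.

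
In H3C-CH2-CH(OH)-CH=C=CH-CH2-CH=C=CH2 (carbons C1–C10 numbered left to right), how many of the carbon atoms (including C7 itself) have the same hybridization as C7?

C7 is sp3 (only σ bonds).
C1: sp3 ✓
C2: sp3 ✓
C3: sp3 ✓
C4: sp2
C5: sp
C6: sp2
C7: sp3 ✓
C8: sp2
C9: sp
C10: sp2
4 carbons are sp3.

4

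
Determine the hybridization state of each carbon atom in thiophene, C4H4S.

sp²

Each carbon atom is sp2: 3 σ bonds, plus one π bond, 3 electron-density regions.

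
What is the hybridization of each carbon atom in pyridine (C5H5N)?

sp^2

Each carbon atom: 3 σ bonds, plus one π bond — 3 electron domains, sp2.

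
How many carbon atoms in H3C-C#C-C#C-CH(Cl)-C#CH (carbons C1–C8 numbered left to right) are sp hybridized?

C1: sp3
C2: sp ✓
C3: sp ✓
C4: sp ✓
C5: sp ✓
C6: sp3
C7: sp ✓
C8: sp ✓
C2, C3, C4, C5, C7, C8 → 6 sp carbons.

6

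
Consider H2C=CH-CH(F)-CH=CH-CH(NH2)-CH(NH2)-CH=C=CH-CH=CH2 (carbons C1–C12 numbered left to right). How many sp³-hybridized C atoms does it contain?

C1: sp2
C2: sp2
C3: sp3 ✓
C4: sp2
C5: sp2
C6: sp3 ✓
C7: sp3 ✓
C8: sp2
C9: sp
C10: sp2
C11: sp2
C12: sp2
C3, C6, C7 → 3 sp3 carbons.

3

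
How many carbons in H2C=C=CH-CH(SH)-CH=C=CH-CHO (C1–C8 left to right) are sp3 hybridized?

1

C1: sp2
C2: sp
C3: sp2
C4: sp3 ✓
C5: sp2
C6: sp
C7: sp2
C8: sp2
C4 → 1 sp3 carbon.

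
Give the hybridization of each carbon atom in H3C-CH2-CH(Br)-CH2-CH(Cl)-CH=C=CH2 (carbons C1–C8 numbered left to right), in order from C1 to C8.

C1 is sp3: 4 σ bonds, 4 electron-density regions.
C2 is sp3: 4 σ bonds, 4 electron-density regions.
C3 carries 4 σ bonds, giving a steric number of 4, so it is sp3.
C4 has 4 σ bonds: steric number 4 → sp3.
C5 carries 4 σ bonds, giving a steric number of 4, so it is sp3.
C6: 3 σ bonds, plus one π bond — 3 electron domains, sp2.
C7 has 2 σ bonds, plus two π bonds: steric number 2 → sp.
C8 carries 3 σ bonds, plus one π bond, giving a steric number of 3, so it is sp2.

C1 sp3, C2 sp3, C3 sp3, C4 sp3, C5 sp3, C6 sp2, C7 sp, C8 sp2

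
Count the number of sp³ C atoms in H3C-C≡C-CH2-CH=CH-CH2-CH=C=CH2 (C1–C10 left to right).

C1: sp3 ✓
C2: sp
C3: sp
C4: sp3 ✓
C5: sp2
C6: sp2
C7: sp3 ✓
C8: sp2
C9: sp
C10: sp2
C1, C4, C7 → 3 sp3 carbons.

3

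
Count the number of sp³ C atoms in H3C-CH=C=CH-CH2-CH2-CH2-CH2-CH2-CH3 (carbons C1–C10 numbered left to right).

7

C1: sp3 ✓
C2: sp2
C3: sp
C4: sp2
C5: sp3 ✓
C6: sp3 ✓
C7: sp3 ✓
C8: sp3 ✓
C9: sp3 ✓
C10: sp3 ✓
C1, C5, C6, C7, C8, C9, C10 → 7 sp3 carbons.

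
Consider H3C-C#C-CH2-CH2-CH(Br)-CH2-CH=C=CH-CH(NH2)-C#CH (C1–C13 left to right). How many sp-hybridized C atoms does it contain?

5

C1: sp3
C2: sp ✓
C3: sp ✓
C4: sp3
C5: sp3
C6: sp3
C7: sp3
C8: sp2
C9: sp ✓
C10: sp2
C11: sp3
C12: sp ✓
C13: sp ✓
C2, C3, C9, C12, C13 → 5 sp carbons.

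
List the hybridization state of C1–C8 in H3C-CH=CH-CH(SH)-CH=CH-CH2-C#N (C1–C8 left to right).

C1 sp3, C2 sp2, C3 sp2, C4 sp3, C5 sp2, C6 sp2, C7 sp3, C8 sp

C1: 4 σ bonds; 4 regions of electron density → sp3.
C2 has 3 σ bonds, plus one π bond: steric number 3 → sp2.
C3: 3 σ bonds, plus one π bond; 3 regions of electron density → sp2.
C4 — 4 σ bonds. Steric number 4, so sp3.
C5 — 3 σ bonds, plus one π bond. Steric number 3, so sp2.
C6 has 3 σ bonds, plus one π bond: steric number 3 → sp2.
C7 has 4 σ bonds: steric number 4 → sp3.
C8: 2 σ bonds, plus two π bonds — 2 electron domains, sp.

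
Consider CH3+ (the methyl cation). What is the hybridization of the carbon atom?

sp²

Three σ bonds to H, empty p orbital → sp2, trigonal planar.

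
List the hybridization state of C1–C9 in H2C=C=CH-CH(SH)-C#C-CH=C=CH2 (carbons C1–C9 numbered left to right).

C1 sp2, C2 sp, C3 sp2, C4 sp3, C5 sp, C6 sp, C7 sp2, C8 sp, C9 sp2

C1: 3 σ bonds, plus one π bond; 3 regions of electron density → sp2.
C2 has 2 σ bonds, plus two π bonds: steric number 2 → sp.
C3: 3 σ bonds, plus one π bond — 3 electron domains, sp2.
C4 (4 σ bonds) has steric number 4: sp3.
C5 — 2 σ bonds, plus two π bonds. Steric number 2, so sp.
C6: 2 σ bonds, plus two π bonds — 2 electron domains, sp.
C7 has 3 σ bonds, plus one π bond: steric number 3 → sp2.
C8 carries 2 σ bonds, plus two π bonds, giving a steric number of 2, so it is sp.
C9 has 3 σ bonds, plus one π bond: steric number 3 → sp2.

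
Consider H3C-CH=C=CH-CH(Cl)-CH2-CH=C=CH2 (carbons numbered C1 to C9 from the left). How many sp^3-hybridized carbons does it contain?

C1: sp3 ✓
C2: sp2
C3: sp
C4: sp2
C5: sp3 ✓
C6: sp3 ✓
C7: sp2
C8: sp
C9: sp2
C1, C5, C6 → 3 sp3 carbons.

3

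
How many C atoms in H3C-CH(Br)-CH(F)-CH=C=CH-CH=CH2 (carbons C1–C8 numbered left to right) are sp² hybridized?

C1: sp3
C2: sp3
C3: sp3
C4: sp2 ✓
C5: sp
C6: sp2 ✓
C7: sp2 ✓
C8: sp2 ✓
C4, C6, C7, C8 → 4 sp2 carbons.

4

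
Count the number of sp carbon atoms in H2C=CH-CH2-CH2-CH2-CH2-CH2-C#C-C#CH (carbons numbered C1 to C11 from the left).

4

C1: sp2
C2: sp2
C3: sp3
C4: sp3
C5: sp3
C6: sp3
C7: sp3
C8: sp ✓
C9: sp ✓
C10: sp ✓
C11: sp ✓
C8, C9, C10, C11 → 4 sp carbons.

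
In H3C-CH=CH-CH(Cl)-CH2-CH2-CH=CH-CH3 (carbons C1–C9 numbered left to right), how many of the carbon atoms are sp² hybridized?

4

C1: sp3
C2: sp2 ✓
C3: sp2 ✓
C4: sp3
C5: sp3
C6: sp3
C7: sp2 ✓
C8: sp2 ✓
C9: sp3
C2, C3, C7, C8 → 4 sp2 carbons.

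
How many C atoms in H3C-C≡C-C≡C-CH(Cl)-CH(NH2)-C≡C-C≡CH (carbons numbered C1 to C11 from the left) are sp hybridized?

C1: sp3
C2: sp ✓
C3: sp ✓
C4: sp ✓
C5: sp ✓
C6: sp3
C7: sp3
C8: sp ✓
C9: sp ✓
C10: sp ✓
C11: sp ✓
C2, C3, C4, C5, C8, C9, C10, C11 → 8 sp carbons.

8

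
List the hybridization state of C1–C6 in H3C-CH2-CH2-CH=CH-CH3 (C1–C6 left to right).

C1: 4 σ bonds — 4 electron domains, sp3.
C2 (4 σ bonds) has steric number 4: sp3.
C3 has 4 σ bonds: steric number 4 → sp3.
C4: 3 σ bonds, plus one π bond; 3 regions of electron density → sp2.
C5 (3 σ bonds, plus one π bond) has steric number 3: sp2.
C6 is sp3: 4 σ bonds, 4 electron-density regions.

C1 sp3, C2 sp3, C3 sp3, C4 sp2, C5 sp2, C6 sp3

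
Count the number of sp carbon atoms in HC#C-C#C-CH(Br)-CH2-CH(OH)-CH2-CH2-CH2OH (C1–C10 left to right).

4

C1: sp ✓
C2: sp ✓
C3: sp ✓
C4: sp ✓
C5: sp3
C6: sp3
C7: sp3
C8: sp3
C9: sp3
C10: sp3
C1, C2, C3, C4 → 4 sp carbons.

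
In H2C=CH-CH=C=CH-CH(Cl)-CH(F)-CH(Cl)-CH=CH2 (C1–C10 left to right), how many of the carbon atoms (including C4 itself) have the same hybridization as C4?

C4 is sp (two π bonds).
C1: sp2
C2: sp2
C3: sp2
C4: sp ✓
C5: sp2
C6: sp3
C7: sp3
C8: sp3
C9: sp2
C10: sp2
1 carbon is sp.

1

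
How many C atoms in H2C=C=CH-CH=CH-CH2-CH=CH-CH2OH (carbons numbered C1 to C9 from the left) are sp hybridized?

C1: sp2
C2: sp ✓
C3: sp2
C4: sp2
C5: sp2
C6: sp3
C7: sp2
C8: sp2
C9: sp3
C2 → 1 sp carbon.

1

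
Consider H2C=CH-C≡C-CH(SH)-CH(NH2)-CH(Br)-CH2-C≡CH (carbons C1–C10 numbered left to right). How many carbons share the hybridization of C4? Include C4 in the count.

C4 is sp (two π bonds).
C1: sp2
C2: sp2
C3: sp ✓
C4: sp ✓
C5: sp3
C6: sp3
C7: sp3
C8: sp3
C9: sp ✓
C10: sp ✓
4 carbons are sp.

4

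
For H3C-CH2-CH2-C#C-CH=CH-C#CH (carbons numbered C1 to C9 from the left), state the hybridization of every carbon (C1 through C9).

C1 sp3, C2 sp3, C3 sp3, C4 sp, C5 sp, C6 sp2, C7 sp2, C8 sp, C9 sp

C1: 4 σ bonds — 4 electron domains, sp3.
C2: 4 σ bonds — 4 electron domains, sp3.
C3: 4 σ bonds — 4 electron domains, sp3.
C4 — 2 σ bonds, plus two π bonds. Steric number 2, so sp.
C5 is sp: 2 σ bonds, plus two π bonds, 2 electron-density regions.
C6: 3 σ bonds, plus one π bond; 3 regions of electron density → sp2.
C7 is sp2: 3 σ bonds, plus one π bond, 3 electron-density regions.
C8 has 2 σ bonds, plus two π bonds: steric number 2 → sp.
C9: 2 σ bonds, plus two π bonds; 2 regions of electron density → sp.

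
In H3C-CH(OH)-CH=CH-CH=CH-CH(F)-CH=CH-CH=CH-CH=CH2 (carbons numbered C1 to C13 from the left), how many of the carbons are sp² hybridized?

C1: sp3
C2: sp3
C3: sp2 ✓
C4: sp2 ✓
C5: sp2 ✓
C6: sp2 ✓
C7: sp3
C8: sp2 ✓
C9: sp2 ✓
C10: sp2 ✓
C11: sp2 ✓
C12: sp2 ✓
C13: sp2 ✓
C3, C4, C5, C6, C8, C9, C10, C11, C12, C13 → 10 sp2 carbons.

10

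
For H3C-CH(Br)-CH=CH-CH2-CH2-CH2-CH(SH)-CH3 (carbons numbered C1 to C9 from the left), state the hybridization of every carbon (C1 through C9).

C1: 4 σ bonds — 4 electron domains, sp3.
C2 has 4 σ bonds: steric number 4 → sp3.
C3 (3 σ bonds, plus one π bond) has steric number 3: sp2.
C4 carries 3 σ bonds, plus one π bond, giving a steric number of 3, so it is sp2.
C5 (4 σ bonds) has steric number 4: sp3.
C6 — 4 σ bonds. Steric number 4, so sp3.
C7 has 4 σ bonds: steric number 4 → sp3.
C8 has 4 σ bonds: steric number 4 → sp3.
C9 — 4 σ bonds. Steric number 4, so sp3.

C1 sp3, C2 sp3, C3 sp2, C4 sp2, C5 sp3, C6 sp3, C7 sp3, C8 sp3, C9 sp3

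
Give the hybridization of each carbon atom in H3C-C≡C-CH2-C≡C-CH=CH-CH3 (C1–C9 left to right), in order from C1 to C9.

C1: 4 σ bonds; 4 regions of electron density → sp3.
C2 — 2 σ bonds, plus two π bonds. Steric number 2, so sp.
C3 has 2 σ bonds, plus two π bonds: steric number 2 → sp.
C4 (4 σ bonds) has steric number 4: sp3.
C5 — 2 σ bonds, plus two π bonds. Steric number 2, so sp.
C6 carries 2 σ bonds, plus two π bonds, giving a steric number of 2, so it is sp.
C7: 3 σ bonds, plus one π bond — 3 electron domains, sp2.
C8: 3 σ bonds, plus one π bond; 3 regions of electron density → sp2.
C9 carries 4 σ bonds, giving a steric number of 4, so it is sp3.

C1 sp3, C2 sp, C3 sp, C4 sp3, C5 sp, C6 sp, C7 sp2, C8 sp2, C9 sp3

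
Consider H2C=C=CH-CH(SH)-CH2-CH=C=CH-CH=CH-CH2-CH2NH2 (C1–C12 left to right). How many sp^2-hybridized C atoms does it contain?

6

C1: sp2 ✓
C2: sp
C3: sp2 ✓
C4: sp3
C5: sp3
C6: sp2 ✓
C7: sp
C8: sp2 ✓
C9: sp2 ✓
C10: sp2 ✓
C11: sp3
C12: sp3
C1, C3, C6, C8, C9, C10 → 6 sp2 carbons.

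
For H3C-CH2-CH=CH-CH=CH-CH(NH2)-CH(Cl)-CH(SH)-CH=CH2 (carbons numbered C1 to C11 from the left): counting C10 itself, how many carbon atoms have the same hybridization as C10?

C10 is sp2 (one π bond).
C1: sp3
C2: sp3
C3: sp2 ✓
C4: sp2 ✓
C5: sp2 ✓
C6: sp2 ✓
C7: sp3
C8: sp3
C9: sp3
C10: sp2 ✓
C11: sp2 ✓
6 carbons are sp2.

6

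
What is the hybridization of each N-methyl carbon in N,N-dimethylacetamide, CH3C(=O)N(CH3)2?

sp³

Each N-methyl carbon: 4 σ bonds; 4 regions of electron density → sp3.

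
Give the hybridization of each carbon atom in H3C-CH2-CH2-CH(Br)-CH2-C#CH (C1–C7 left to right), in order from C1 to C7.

C1 has 4 σ bonds: steric number 4 → sp3.
C2 (4 σ bonds) has steric number 4: sp3.
C3 — 4 σ bonds. Steric number 4, so sp3.
C4 (4 σ bonds) has steric number 4: sp3.
C5 has 4 σ bonds: steric number 4 → sp3.
C6: 2 σ bonds, plus two π bonds; 2 regions of electron density → sp.
C7: 2 σ bonds, plus two π bonds; 2 regions of electron density → sp.

C1 sp3, C2 sp3, C3 sp3, C4 sp3, C5 sp3, C6 sp, C7 sp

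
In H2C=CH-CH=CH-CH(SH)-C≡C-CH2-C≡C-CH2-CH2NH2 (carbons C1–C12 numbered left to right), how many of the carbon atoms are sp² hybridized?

C1: sp2 ✓
C2: sp2 ✓
C3: sp2 ✓
C4: sp2 ✓
C5: sp3
C6: sp
C7: sp
C8: sp3
C9: sp
C10: sp
C11: sp3
C12: sp3
C1, C2, C3, C4 → 4 sp2 carbons.

4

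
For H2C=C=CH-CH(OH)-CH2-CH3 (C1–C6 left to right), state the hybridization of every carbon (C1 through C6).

C1 sp2, C2 sp, C3 sp2, C4 sp3, C5 sp3, C6 sp3

C1: 3 σ bonds, plus one π bond — 3 electron domains, sp2.
C2: 2 σ bonds, plus two π bonds — 2 electron domains, sp.
C3 is sp2: 3 σ bonds, plus one π bond, 3 electron-density regions.
C4 — 4 σ bonds. Steric number 4, so sp3.
C5 — 4 σ bonds. Steric number 4, so sp3.
C6: 4 σ bonds — 4 electron domains, sp3.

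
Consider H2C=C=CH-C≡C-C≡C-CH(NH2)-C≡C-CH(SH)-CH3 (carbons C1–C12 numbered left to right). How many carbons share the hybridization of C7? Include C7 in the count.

7

C7 is sp (two π bonds).
C1: sp2
C2: sp ✓
C3: sp2
C4: sp ✓
C5: sp ✓
C6: sp ✓
C7: sp ✓
C8: sp3
C9: sp ✓
C10: sp ✓
C11: sp3
C12: sp3
7 carbons are sp.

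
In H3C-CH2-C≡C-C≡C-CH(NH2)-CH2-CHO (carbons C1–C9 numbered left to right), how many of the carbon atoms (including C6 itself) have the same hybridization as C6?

4

C6 is sp (two π bonds).
C1: sp3
C2: sp3
C3: sp ✓
C4: sp ✓
C5: sp ✓
C6: sp ✓
C7: sp3
C8: sp3
C9: sp2
4 carbons are sp.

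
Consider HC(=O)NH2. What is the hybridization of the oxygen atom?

The oxygen atom has 1 σ bond and 2 lone pairs, plus one π bond: steric number 3 → sp2.

sp^2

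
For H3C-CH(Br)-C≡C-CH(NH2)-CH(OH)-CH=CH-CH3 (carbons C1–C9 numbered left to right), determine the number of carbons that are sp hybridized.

C1: sp3
C2: sp3
C3: sp ✓
C4: sp ✓
C5: sp3
C6: sp3
C7: sp2
C8: sp2
C9: sp3
C3, C4 → 2 sp carbons.

2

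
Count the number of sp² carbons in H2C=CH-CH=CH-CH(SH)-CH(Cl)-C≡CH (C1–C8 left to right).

C1: sp2 ✓
C2: sp2 ✓
C3: sp2 ✓
C4: sp2 ✓
C5: sp3
C6: sp3
C7: sp
C8: sp
C1, C2, C3, C4 → 4 sp2 carbons.

4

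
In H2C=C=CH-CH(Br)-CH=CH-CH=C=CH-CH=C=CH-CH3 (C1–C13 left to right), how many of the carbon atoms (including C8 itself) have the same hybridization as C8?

C8 is sp (two π bonds).
C1: sp2
C2: sp ✓
C3: sp2
C4: sp3
C5: sp2
C6: sp2
C7: sp2
C8: sp ✓
C9: sp2
C10: sp2
C11: sp ✓
C12: sp2
C13: sp3
3 carbons are sp.

3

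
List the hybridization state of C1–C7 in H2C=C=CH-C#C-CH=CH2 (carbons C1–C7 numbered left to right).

C1: 3 σ bonds, plus one π bond; 3 regions of electron density → sp2.
C2 (2 σ bonds, plus two π bonds) has steric number 2: sp.
C3: 3 σ bonds, plus one π bond — 3 electron domains, sp2.
C4: 2 σ bonds, plus two π bonds; 2 regions of electron density → sp.
C5 has 2 σ bonds, plus two π bonds: steric number 2 → sp.
C6 — 3 σ bonds, plus one π bond. Steric number 3, so sp2.
C7: 3 σ bonds, plus one π bond; 3 regions of electron density → sp2.

C1 sp2, C2 sp, C3 sp2, C4 sp, C5 sp, C6 sp2, C7 sp2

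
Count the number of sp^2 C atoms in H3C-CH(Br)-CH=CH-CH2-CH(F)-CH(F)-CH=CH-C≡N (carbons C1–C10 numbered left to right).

4

C1: sp3
C2: sp3
C3: sp2 ✓
C4: sp2 ✓
C5: sp3
C6: sp3
C7: sp3
C8: sp2 ✓
C9: sp2 ✓
C10: sp
C3, C4, C8, C9 → 4 sp2 carbons.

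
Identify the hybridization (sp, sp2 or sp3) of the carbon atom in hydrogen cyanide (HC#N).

The carbon atom: 2 σ bonds, plus two π bonds; 2 regions of electron density → sp.

sp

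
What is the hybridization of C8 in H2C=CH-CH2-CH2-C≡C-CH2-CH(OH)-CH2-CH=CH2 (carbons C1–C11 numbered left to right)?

sp³

C8 has 4 σ bonds: steric number 4 → sp3.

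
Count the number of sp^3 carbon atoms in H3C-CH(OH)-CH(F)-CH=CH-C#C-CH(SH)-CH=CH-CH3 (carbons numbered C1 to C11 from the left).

5

C1: sp3 ✓
C2: sp3 ✓
C3: sp3 ✓
C4: sp2
C5: sp2
C6: sp
C7: sp
C8: sp3 ✓
C9: sp2
C10: sp2
C11: sp3 ✓
C1, C2, C3, C8, C11 → 5 sp3 carbons.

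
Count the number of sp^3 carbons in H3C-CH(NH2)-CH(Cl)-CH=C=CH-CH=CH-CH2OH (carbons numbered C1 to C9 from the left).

4

C1: sp3 ✓
C2: sp3 ✓
C3: sp3 ✓
C4: sp2
C5: sp
C6: sp2
C7: sp2
C8: sp2
C9: sp3 ✓
C1, C2, C3, C9 → 4 sp3 carbons.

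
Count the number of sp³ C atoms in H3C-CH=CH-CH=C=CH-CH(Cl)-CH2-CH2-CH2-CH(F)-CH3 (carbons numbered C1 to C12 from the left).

7

C1: sp3 ✓
C2: sp2
C3: sp2
C4: sp2
C5: sp
C6: sp2
C7: sp3 ✓
C8: sp3 ✓
C9: sp3 ✓
C10: sp3 ✓
C11: sp3 ✓
C12: sp3 ✓
C1, C7, C8, C9, C10, C11, C12 → 7 sp3 carbons.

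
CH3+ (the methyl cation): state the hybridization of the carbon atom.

sp²

Three σ bonds to H, empty p orbital → sp2, trigonal planar.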